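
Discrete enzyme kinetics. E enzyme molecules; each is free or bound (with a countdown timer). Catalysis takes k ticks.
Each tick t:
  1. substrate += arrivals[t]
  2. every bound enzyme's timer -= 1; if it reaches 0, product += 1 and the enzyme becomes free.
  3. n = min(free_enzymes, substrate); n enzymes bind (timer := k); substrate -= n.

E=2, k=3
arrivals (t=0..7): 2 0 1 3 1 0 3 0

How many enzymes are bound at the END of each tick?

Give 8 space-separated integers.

Answer: 2 2 2 2 2 2 2 2

Derivation:
t=0: arr=2 -> substrate=0 bound=2 product=0
t=1: arr=0 -> substrate=0 bound=2 product=0
t=2: arr=1 -> substrate=1 bound=2 product=0
t=3: arr=3 -> substrate=2 bound=2 product=2
t=4: arr=1 -> substrate=3 bound=2 product=2
t=5: arr=0 -> substrate=3 bound=2 product=2
t=6: arr=3 -> substrate=4 bound=2 product=4
t=7: arr=0 -> substrate=4 bound=2 product=4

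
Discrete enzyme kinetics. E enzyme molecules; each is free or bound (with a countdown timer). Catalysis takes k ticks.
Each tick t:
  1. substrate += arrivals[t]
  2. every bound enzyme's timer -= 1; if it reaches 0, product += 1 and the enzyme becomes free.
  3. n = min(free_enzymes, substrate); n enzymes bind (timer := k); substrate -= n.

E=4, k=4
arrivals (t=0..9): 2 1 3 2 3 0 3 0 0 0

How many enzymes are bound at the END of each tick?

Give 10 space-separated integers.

Answer: 2 3 4 4 4 4 4 4 4 4

Derivation:
t=0: arr=2 -> substrate=0 bound=2 product=0
t=1: arr=1 -> substrate=0 bound=3 product=0
t=2: arr=3 -> substrate=2 bound=4 product=0
t=3: arr=2 -> substrate=4 bound=4 product=0
t=4: arr=3 -> substrate=5 bound=4 product=2
t=5: arr=0 -> substrate=4 bound=4 product=3
t=6: arr=3 -> substrate=6 bound=4 product=4
t=7: arr=0 -> substrate=6 bound=4 product=4
t=8: arr=0 -> substrate=4 bound=4 product=6
t=9: arr=0 -> substrate=3 bound=4 product=7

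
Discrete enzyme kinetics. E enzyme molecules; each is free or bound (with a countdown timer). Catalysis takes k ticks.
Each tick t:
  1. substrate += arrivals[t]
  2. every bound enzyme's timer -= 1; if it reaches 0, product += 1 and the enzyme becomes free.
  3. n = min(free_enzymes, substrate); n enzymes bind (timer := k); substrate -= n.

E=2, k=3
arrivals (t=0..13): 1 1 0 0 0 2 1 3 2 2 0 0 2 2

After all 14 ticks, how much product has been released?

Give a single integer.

Answer: 6

Derivation:
t=0: arr=1 -> substrate=0 bound=1 product=0
t=1: arr=1 -> substrate=0 bound=2 product=0
t=2: arr=0 -> substrate=0 bound=2 product=0
t=3: arr=0 -> substrate=0 bound=1 product=1
t=4: arr=0 -> substrate=0 bound=0 product=2
t=5: arr=2 -> substrate=0 bound=2 product=2
t=6: arr=1 -> substrate=1 bound=2 product=2
t=7: arr=3 -> substrate=4 bound=2 product=2
t=8: arr=2 -> substrate=4 bound=2 product=4
t=9: arr=2 -> substrate=6 bound=2 product=4
t=10: arr=0 -> substrate=6 bound=2 product=4
t=11: arr=0 -> substrate=4 bound=2 product=6
t=12: arr=2 -> substrate=6 bound=2 product=6
t=13: arr=2 -> substrate=8 bound=2 product=6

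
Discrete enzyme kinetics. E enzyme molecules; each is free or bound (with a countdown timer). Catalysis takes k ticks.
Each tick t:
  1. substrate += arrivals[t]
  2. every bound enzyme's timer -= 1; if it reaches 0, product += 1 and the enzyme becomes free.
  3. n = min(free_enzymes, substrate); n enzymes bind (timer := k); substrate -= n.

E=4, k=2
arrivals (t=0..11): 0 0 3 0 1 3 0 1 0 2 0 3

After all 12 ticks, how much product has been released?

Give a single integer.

t=0: arr=0 -> substrate=0 bound=0 product=0
t=1: arr=0 -> substrate=0 bound=0 product=0
t=2: arr=3 -> substrate=0 bound=3 product=0
t=3: arr=0 -> substrate=0 bound=3 product=0
t=4: arr=1 -> substrate=0 bound=1 product=3
t=5: arr=3 -> substrate=0 bound=4 product=3
t=6: arr=0 -> substrate=0 bound=3 product=4
t=7: arr=1 -> substrate=0 bound=1 product=7
t=8: arr=0 -> substrate=0 bound=1 product=7
t=9: arr=2 -> substrate=0 bound=2 product=8
t=10: arr=0 -> substrate=0 bound=2 product=8
t=11: arr=3 -> substrate=0 bound=3 product=10

Answer: 10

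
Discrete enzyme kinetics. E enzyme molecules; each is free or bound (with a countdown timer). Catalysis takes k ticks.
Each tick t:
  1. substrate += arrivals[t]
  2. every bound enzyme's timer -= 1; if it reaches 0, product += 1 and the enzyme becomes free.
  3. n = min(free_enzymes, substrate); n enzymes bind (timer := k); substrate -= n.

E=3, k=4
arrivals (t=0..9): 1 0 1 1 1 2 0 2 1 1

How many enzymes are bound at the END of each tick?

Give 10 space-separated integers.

t=0: arr=1 -> substrate=0 bound=1 product=0
t=1: arr=0 -> substrate=0 bound=1 product=0
t=2: arr=1 -> substrate=0 bound=2 product=0
t=3: arr=1 -> substrate=0 bound=3 product=0
t=4: arr=1 -> substrate=0 bound=3 product=1
t=5: arr=2 -> substrate=2 bound=3 product=1
t=6: arr=0 -> substrate=1 bound=3 product=2
t=7: arr=2 -> substrate=2 bound=3 product=3
t=8: arr=1 -> substrate=2 bound=3 product=4
t=9: arr=1 -> substrate=3 bound=3 product=4

Answer: 1 1 2 3 3 3 3 3 3 3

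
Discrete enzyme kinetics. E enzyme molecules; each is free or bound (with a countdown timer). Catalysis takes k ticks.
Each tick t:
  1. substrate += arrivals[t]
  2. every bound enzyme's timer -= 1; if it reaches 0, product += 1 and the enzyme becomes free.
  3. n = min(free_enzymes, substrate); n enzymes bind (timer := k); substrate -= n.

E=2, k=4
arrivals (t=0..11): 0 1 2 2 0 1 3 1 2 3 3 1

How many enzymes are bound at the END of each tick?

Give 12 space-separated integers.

t=0: arr=0 -> substrate=0 bound=0 product=0
t=1: arr=1 -> substrate=0 bound=1 product=0
t=2: arr=2 -> substrate=1 bound=2 product=0
t=3: arr=2 -> substrate=3 bound=2 product=0
t=4: arr=0 -> substrate=3 bound=2 product=0
t=5: arr=1 -> substrate=3 bound=2 product=1
t=6: arr=3 -> substrate=5 bound=2 product=2
t=7: arr=1 -> substrate=6 bound=2 product=2
t=8: arr=2 -> substrate=8 bound=2 product=2
t=9: arr=3 -> substrate=10 bound=2 product=3
t=10: arr=3 -> substrate=12 bound=2 product=4
t=11: arr=1 -> substrate=13 bound=2 product=4

Answer: 0 1 2 2 2 2 2 2 2 2 2 2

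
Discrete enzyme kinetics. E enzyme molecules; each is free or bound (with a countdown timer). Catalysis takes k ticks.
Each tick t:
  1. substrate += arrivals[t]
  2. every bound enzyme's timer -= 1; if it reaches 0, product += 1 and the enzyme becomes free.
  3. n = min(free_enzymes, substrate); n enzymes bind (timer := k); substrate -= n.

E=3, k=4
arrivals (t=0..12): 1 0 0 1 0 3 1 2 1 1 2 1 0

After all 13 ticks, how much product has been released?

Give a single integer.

Answer: 5

Derivation:
t=0: arr=1 -> substrate=0 bound=1 product=0
t=1: arr=0 -> substrate=0 bound=1 product=0
t=2: arr=0 -> substrate=0 bound=1 product=0
t=3: arr=1 -> substrate=0 bound=2 product=0
t=4: arr=0 -> substrate=0 bound=1 product=1
t=5: arr=3 -> substrate=1 bound=3 product=1
t=6: arr=1 -> substrate=2 bound=3 product=1
t=7: arr=2 -> substrate=3 bound=3 product=2
t=8: arr=1 -> substrate=4 bound=3 product=2
t=9: arr=1 -> substrate=3 bound=3 product=4
t=10: arr=2 -> substrate=5 bound=3 product=4
t=11: arr=1 -> substrate=5 bound=3 product=5
t=12: arr=0 -> substrate=5 bound=3 product=5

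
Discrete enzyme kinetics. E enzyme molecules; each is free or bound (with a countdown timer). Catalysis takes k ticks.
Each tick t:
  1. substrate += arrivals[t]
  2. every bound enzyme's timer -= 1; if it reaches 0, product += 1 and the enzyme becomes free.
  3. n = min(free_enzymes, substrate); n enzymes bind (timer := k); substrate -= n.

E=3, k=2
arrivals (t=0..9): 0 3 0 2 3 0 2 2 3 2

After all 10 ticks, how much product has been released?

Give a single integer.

t=0: arr=0 -> substrate=0 bound=0 product=0
t=1: arr=3 -> substrate=0 bound=3 product=0
t=2: arr=0 -> substrate=0 bound=3 product=0
t=3: arr=2 -> substrate=0 bound=2 product=3
t=4: arr=3 -> substrate=2 bound=3 product=3
t=5: arr=0 -> substrate=0 bound=3 product=5
t=6: arr=2 -> substrate=1 bound=3 product=6
t=7: arr=2 -> substrate=1 bound=3 product=8
t=8: arr=3 -> substrate=3 bound=3 product=9
t=9: arr=2 -> substrate=3 bound=3 product=11

Answer: 11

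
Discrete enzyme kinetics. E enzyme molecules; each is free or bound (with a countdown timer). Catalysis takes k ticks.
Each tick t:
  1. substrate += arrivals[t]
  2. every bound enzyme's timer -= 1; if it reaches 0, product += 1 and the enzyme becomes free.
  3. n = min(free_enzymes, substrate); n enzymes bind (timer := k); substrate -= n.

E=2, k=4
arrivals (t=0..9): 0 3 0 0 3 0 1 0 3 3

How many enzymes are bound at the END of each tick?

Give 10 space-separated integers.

t=0: arr=0 -> substrate=0 bound=0 product=0
t=1: arr=3 -> substrate=1 bound=2 product=0
t=2: arr=0 -> substrate=1 bound=2 product=0
t=3: arr=0 -> substrate=1 bound=2 product=0
t=4: arr=3 -> substrate=4 bound=2 product=0
t=5: arr=0 -> substrate=2 bound=2 product=2
t=6: arr=1 -> substrate=3 bound=2 product=2
t=7: arr=0 -> substrate=3 bound=2 product=2
t=8: arr=3 -> substrate=6 bound=2 product=2
t=9: arr=3 -> substrate=7 bound=2 product=4

Answer: 0 2 2 2 2 2 2 2 2 2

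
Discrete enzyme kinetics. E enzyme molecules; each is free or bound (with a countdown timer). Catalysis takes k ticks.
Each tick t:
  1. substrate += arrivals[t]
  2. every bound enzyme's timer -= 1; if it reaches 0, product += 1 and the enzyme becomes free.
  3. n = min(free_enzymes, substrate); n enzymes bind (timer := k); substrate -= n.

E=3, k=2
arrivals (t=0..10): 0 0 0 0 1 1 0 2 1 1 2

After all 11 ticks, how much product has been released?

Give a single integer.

Answer: 5

Derivation:
t=0: arr=0 -> substrate=0 bound=0 product=0
t=1: arr=0 -> substrate=0 bound=0 product=0
t=2: arr=0 -> substrate=0 bound=0 product=0
t=3: arr=0 -> substrate=0 bound=0 product=0
t=4: arr=1 -> substrate=0 bound=1 product=0
t=5: arr=1 -> substrate=0 bound=2 product=0
t=6: arr=0 -> substrate=0 bound=1 product=1
t=7: arr=2 -> substrate=0 bound=2 product=2
t=8: arr=1 -> substrate=0 bound=3 product=2
t=9: arr=1 -> substrate=0 bound=2 product=4
t=10: arr=2 -> substrate=0 bound=3 product=5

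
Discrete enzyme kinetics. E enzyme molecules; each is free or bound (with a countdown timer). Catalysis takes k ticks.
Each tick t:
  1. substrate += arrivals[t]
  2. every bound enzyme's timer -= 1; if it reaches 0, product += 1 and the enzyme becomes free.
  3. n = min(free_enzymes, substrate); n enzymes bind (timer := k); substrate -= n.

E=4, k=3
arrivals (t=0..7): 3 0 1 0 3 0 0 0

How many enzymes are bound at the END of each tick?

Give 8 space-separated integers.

t=0: arr=3 -> substrate=0 bound=3 product=0
t=1: arr=0 -> substrate=0 bound=3 product=0
t=2: arr=1 -> substrate=0 bound=4 product=0
t=3: arr=0 -> substrate=0 bound=1 product=3
t=4: arr=3 -> substrate=0 bound=4 product=3
t=5: arr=0 -> substrate=0 bound=3 product=4
t=6: arr=0 -> substrate=0 bound=3 product=4
t=7: arr=0 -> substrate=0 bound=0 product=7

Answer: 3 3 4 1 4 3 3 0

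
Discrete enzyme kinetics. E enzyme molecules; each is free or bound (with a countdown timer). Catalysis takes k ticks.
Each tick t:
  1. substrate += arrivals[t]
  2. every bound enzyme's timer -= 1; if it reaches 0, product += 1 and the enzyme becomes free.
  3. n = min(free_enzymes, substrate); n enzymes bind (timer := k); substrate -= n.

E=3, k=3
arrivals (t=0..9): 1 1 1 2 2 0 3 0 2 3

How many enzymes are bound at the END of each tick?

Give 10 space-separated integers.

t=0: arr=1 -> substrate=0 bound=1 product=0
t=1: arr=1 -> substrate=0 bound=2 product=0
t=2: arr=1 -> substrate=0 bound=3 product=0
t=3: arr=2 -> substrate=1 bound=3 product=1
t=4: arr=2 -> substrate=2 bound=3 product=2
t=5: arr=0 -> substrate=1 bound=3 product=3
t=6: arr=3 -> substrate=3 bound=3 product=4
t=7: arr=0 -> substrate=2 bound=3 product=5
t=8: arr=2 -> substrate=3 bound=3 product=6
t=9: arr=3 -> substrate=5 bound=3 product=7

Answer: 1 2 3 3 3 3 3 3 3 3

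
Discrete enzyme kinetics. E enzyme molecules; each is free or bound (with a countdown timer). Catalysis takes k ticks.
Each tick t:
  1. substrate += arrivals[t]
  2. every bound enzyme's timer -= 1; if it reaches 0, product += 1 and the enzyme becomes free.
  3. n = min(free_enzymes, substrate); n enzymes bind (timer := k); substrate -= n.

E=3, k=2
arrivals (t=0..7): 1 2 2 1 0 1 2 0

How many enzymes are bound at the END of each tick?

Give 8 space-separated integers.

Answer: 1 3 3 3 2 1 3 2

Derivation:
t=0: arr=1 -> substrate=0 bound=1 product=0
t=1: arr=2 -> substrate=0 bound=3 product=0
t=2: arr=2 -> substrate=1 bound=3 product=1
t=3: arr=1 -> substrate=0 bound=3 product=3
t=4: arr=0 -> substrate=0 bound=2 product=4
t=5: arr=1 -> substrate=0 bound=1 product=6
t=6: arr=2 -> substrate=0 bound=3 product=6
t=7: arr=0 -> substrate=0 bound=2 product=7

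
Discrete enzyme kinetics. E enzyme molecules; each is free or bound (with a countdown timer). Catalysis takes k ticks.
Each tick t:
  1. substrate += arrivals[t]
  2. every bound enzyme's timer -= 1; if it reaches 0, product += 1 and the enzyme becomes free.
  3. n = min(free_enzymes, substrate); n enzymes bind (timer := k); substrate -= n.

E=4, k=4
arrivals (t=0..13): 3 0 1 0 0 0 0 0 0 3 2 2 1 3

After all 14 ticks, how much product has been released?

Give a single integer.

Answer: 7

Derivation:
t=0: arr=3 -> substrate=0 bound=3 product=0
t=1: arr=0 -> substrate=0 bound=3 product=0
t=2: arr=1 -> substrate=0 bound=4 product=0
t=3: arr=0 -> substrate=0 bound=4 product=0
t=4: arr=0 -> substrate=0 bound=1 product=3
t=5: arr=0 -> substrate=0 bound=1 product=3
t=6: arr=0 -> substrate=0 bound=0 product=4
t=7: arr=0 -> substrate=0 bound=0 product=4
t=8: arr=0 -> substrate=0 bound=0 product=4
t=9: arr=3 -> substrate=0 bound=3 product=4
t=10: arr=2 -> substrate=1 bound=4 product=4
t=11: arr=2 -> substrate=3 bound=4 product=4
t=12: arr=1 -> substrate=4 bound=4 product=4
t=13: arr=3 -> substrate=4 bound=4 product=7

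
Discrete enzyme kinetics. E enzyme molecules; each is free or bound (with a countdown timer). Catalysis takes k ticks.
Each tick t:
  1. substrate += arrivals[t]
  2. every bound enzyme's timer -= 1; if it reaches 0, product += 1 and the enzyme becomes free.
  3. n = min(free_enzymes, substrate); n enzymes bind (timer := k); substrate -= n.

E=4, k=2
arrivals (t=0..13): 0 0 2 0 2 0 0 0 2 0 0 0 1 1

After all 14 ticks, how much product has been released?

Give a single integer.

Answer: 6

Derivation:
t=0: arr=0 -> substrate=0 bound=0 product=0
t=1: arr=0 -> substrate=0 bound=0 product=0
t=2: arr=2 -> substrate=0 bound=2 product=0
t=3: arr=0 -> substrate=0 bound=2 product=0
t=4: arr=2 -> substrate=0 bound=2 product=2
t=5: arr=0 -> substrate=0 bound=2 product=2
t=6: arr=0 -> substrate=0 bound=0 product=4
t=7: arr=0 -> substrate=0 bound=0 product=4
t=8: arr=2 -> substrate=0 bound=2 product=4
t=9: arr=0 -> substrate=0 bound=2 product=4
t=10: arr=0 -> substrate=0 bound=0 product=6
t=11: arr=0 -> substrate=0 bound=0 product=6
t=12: arr=1 -> substrate=0 bound=1 product=6
t=13: arr=1 -> substrate=0 bound=2 product=6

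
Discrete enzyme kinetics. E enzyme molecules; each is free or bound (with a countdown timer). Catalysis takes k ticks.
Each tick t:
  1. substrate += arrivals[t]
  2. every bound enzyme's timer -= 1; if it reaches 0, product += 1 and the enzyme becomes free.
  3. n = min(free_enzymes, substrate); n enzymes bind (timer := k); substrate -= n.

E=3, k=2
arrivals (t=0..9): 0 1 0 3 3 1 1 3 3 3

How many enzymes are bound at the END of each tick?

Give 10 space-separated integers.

t=0: arr=0 -> substrate=0 bound=0 product=0
t=1: arr=1 -> substrate=0 bound=1 product=0
t=2: arr=0 -> substrate=0 bound=1 product=0
t=3: arr=3 -> substrate=0 bound=3 product=1
t=4: arr=3 -> substrate=3 bound=3 product=1
t=5: arr=1 -> substrate=1 bound=3 product=4
t=6: arr=1 -> substrate=2 bound=3 product=4
t=7: arr=3 -> substrate=2 bound=3 product=7
t=8: arr=3 -> substrate=5 bound=3 product=7
t=9: arr=3 -> substrate=5 bound=3 product=10

Answer: 0 1 1 3 3 3 3 3 3 3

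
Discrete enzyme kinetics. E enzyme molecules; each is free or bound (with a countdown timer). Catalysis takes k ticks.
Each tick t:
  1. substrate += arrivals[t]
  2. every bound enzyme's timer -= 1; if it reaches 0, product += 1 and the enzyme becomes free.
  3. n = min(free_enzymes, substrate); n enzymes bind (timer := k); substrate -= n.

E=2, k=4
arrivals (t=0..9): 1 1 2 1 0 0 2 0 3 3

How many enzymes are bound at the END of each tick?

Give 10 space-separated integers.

t=0: arr=1 -> substrate=0 bound=1 product=0
t=1: arr=1 -> substrate=0 bound=2 product=0
t=2: arr=2 -> substrate=2 bound=2 product=0
t=3: arr=1 -> substrate=3 bound=2 product=0
t=4: arr=0 -> substrate=2 bound=2 product=1
t=5: arr=0 -> substrate=1 bound=2 product=2
t=6: arr=2 -> substrate=3 bound=2 product=2
t=7: arr=0 -> substrate=3 bound=2 product=2
t=8: arr=3 -> substrate=5 bound=2 product=3
t=9: arr=3 -> substrate=7 bound=2 product=4

Answer: 1 2 2 2 2 2 2 2 2 2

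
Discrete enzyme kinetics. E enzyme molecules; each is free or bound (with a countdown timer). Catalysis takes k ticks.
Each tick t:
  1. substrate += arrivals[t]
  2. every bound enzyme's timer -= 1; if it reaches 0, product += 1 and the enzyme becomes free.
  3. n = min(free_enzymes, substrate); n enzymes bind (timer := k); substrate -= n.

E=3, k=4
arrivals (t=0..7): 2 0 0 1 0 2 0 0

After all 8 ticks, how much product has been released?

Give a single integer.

t=0: arr=2 -> substrate=0 bound=2 product=0
t=1: arr=0 -> substrate=0 bound=2 product=0
t=2: arr=0 -> substrate=0 bound=2 product=0
t=3: arr=1 -> substrate=0 bound=3 product=0
t=4: arr=0 -> substrate=0 bound=1 product=2
t=5: arr=2 -> substrate=0 bound=3 product=2
t=6: arr=0 -> substrate=0 bound=3 product=2
t=7: arr=0 -> substrate=0 bound=2 product=3

Answer: 3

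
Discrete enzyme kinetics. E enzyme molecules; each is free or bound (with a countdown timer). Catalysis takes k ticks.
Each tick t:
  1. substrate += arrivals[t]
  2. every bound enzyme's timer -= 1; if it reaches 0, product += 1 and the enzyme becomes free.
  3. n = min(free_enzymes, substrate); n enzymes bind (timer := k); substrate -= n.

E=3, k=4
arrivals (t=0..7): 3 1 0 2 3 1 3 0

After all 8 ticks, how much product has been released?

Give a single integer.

Answer: 3

Derivation:
t=0: arr=3 -> substrate=0 bound=3 product=0
t=1: arr=1 -> substrate=1 bound=3 product=0
t=2: arr=0 -> substrate=1 bound=3 product=0
t=3: arr=2 -> substrate=3 bound=3 product=0
t=4: arr=3 -> substrate=3 bound=3 product=3
t=5: arr=1 -> substrate=4 bound=3 product=3
t=6: arr=3 -> substrate=7 bound=3 product=3
t=7: arr=0 -> substrate=7 bound=3 product=3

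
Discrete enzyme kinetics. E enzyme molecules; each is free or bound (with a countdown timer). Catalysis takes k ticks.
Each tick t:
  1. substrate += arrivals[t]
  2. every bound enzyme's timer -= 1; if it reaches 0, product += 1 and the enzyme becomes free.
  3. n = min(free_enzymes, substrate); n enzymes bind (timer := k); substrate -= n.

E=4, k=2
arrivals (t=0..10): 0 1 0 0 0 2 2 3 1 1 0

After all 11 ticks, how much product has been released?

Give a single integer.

t=0: arr=0 -> substrate=0 bound=0 product=0
t=1: arr=1 -> substrate=0 bound=1 product=0
t=2: arr=0 -> substrate=0 bound=1 product=0
t=3: arr=0 -> substrate=0 bound=0 product=1
t=4: arr=0 -> substrate=0 bound=0 product=1
t=5: arr=2 -> substrate=0 bound=2 product=1
t=6: arr=2 -> substrate=0 bound=4 product=1
t=7: arr=3 -> substrate=1 bound=4 product=3
t=8: arr=1 -> substrate=0 bound=4 product=5
t=9: arr=1 -> substrate=0 bound=3 product=7
t=10: arr=0 -> substrate=0 bound=1 product=9

Answer: 9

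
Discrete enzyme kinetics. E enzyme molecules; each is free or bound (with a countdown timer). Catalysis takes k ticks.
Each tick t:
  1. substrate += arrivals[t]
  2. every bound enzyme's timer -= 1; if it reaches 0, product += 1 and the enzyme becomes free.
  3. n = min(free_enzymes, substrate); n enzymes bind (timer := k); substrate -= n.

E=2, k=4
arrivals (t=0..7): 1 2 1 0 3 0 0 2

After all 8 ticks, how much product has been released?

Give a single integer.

t=0: arr=1 -> substrate=0 bound=1 product=0
t=1: arr=2 -> substrate=1 bound=2 product=0
t=2: arr=1 -> substrate=2 bound=2 product=0
t=3: arr=0 -> substrate=2 bound=2 product=0
t=4: arr=3 -> substrate=4 bound=2 product=1
t=5: arr=0 -> substrate=3 bound=2 product=2
t=6: arr=0 -> substrate=3 bound=2 product=2
t=7: arr=2 -> substrate=5 bound=2 product=2

Answer: 2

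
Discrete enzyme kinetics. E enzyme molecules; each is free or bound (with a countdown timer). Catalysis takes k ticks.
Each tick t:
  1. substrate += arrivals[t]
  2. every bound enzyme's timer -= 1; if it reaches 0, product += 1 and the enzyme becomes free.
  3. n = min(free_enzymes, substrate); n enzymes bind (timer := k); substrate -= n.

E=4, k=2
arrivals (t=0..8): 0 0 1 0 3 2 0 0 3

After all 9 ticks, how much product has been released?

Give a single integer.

t=0: arr=0 -> substrate=0 bound=0 product=0
t=1: arr=0 -> substrate=0 bound=0 product=0
t=2: arr=1 -> substrate=0 bound=1 product=0
t=3: arr=0 -> substrate=0 bound=1 product=0
t=4: arr=3 -> substrate=0 bound=3 product=1
t=5: arr=2 -> substrate=1 bound=4 product=1
t=6: arr=0 -> substrate=0 bound=2 product=4
t=7: arr=0 -> substrate=0 bound=1 product=5
t=8: arr=3 -> substrate=0 bound=3 product=6

Answer: 6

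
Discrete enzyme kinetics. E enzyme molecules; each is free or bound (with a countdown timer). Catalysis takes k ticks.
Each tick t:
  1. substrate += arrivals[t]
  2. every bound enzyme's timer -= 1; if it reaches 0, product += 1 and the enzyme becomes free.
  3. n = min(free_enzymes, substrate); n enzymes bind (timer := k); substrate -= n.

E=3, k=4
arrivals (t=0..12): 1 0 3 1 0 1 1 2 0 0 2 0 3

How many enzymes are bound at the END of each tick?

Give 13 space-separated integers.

t=0: arr=1 -> substrate=0 bound=1 product=0
t=1: arr=0 -> substrate=0 bound=1 product=0
t=2: arr=3 -> substrate=1 bound=3 product=0
t=3: arr=1 -> substrate=2 bound=3 product=0
t=4: arr=0 -> substrate=1 bound=3 product=1
t=5: arr=1 -> substrate=2 bound=3 product=1
t=6: arr=1 -> substrate=1 bound=3 product=3
t=7: arr=2 -> substrate=3 bound=3 product=3
t=8: arr=0 -> substrate=2 bound=3 product=4
t=9: arr=0 -> substrate=2 bound=3 product=4
t=10: arr=2 -> substrate=2 bound=3 product=6
t=11: arr=0 -> substrate=2 bound=3 product=6
t=12: arr=3 -> substrate=4 bound=3 product=7

Answer: 1 1 3 3 3 3 3 3 3 3 3 3 3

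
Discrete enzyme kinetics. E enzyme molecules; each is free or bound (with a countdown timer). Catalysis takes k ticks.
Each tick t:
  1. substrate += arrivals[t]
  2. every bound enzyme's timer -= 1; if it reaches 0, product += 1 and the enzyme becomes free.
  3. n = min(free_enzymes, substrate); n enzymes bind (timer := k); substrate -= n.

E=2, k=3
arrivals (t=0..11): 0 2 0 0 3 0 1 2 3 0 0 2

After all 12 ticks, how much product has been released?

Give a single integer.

Answer: 6

Derivation:
t=0: arr=0 -> substrate=0 bound=0 product=0
t=1: arr=2 -> substrate=0 bound=2 product=0
t=2: arr=0 -> substrate=0 bound=2 product=0
t=3: arr=0 -> substrate=0 bound=2 product=0
t=4: arr=3 -> substrate=1 bound=2 product=2
t=5: arr=0 -> substrate=1 bound=2 product=2
t=6: arr=1 -> substrate=2 bound=2 product=2
t=7: arr=2 -> substrate=2 bound=2 product=4
t=8: arr=3 -> substrate=5 bound=2 product=4
t=9: arr=0 -> substrate=5 bound=2 product=4
t=10: arr=0 -> substrate=3 bound=2 product=6
t=11: arr=2 -> substrate=5 bound=2 product=6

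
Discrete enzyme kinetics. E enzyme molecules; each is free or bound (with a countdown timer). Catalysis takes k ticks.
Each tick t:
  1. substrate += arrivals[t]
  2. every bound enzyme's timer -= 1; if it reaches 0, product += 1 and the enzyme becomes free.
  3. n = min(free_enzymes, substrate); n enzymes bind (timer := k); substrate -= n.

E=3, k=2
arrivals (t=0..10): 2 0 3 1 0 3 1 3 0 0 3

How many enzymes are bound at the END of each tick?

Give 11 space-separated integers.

t=0: arr=2 -> substrate=0 bound=2 product=0
t=1: arr=0 -> substrate=0 bound=2 product=0
t=2: arr=3 -> substrate=0 bound=3 product=2
t=3: arr=1 -> substrate=1 bound=3 product=2
t=4: arr=0 -> substrate=0 bound=1 product=5
t=5: arr=3 -> substrate=1 bound=3 product=5
t=6: arr=1 -> substrate=1 bound=3 product=6
t=7: arr=3 -> substrate=2 bound=3 product=8
t=8: arr=0 -> substrate=1 bound=3 product=9
t=9: arr=0 -> substrate=0 bound=2 product=11
t=10: arr=3 -> substrate=1 bound=3 product=12

Answer: 2 2 3 3 1 3 3 3 3 2 3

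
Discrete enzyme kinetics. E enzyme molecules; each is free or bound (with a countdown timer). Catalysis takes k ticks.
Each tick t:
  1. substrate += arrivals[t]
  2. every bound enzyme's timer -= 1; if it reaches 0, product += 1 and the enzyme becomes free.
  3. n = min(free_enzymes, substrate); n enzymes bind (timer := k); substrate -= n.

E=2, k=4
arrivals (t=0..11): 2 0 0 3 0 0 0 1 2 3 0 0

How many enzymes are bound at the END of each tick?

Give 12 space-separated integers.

t=0: arr=2 -> substrate=0 bound=2 product=0
t=1: arr=0 -> substrate=0 bound=2 product=0
t=2: arr=0 -> substrate=0 bound=2 product=0
t=3: arr=3 -> substrate=3 bound=2 product=0
t=4: arr=0 -> substrate=1 bound=2 product=2
t=5: arr=0 -> substrate=1 bound=2 product=2
t=6: arr=0 -> substrate=1 bound=2 product=2
t=7: arr=1 -> substrate=2 bound=2 product=2
t=8: arr=2 -> substrate=2 bound=2 product=4
t=9: arr=3 -> substrate=5 bound=2 product=4
t=10: arr=0 -> substrate=5 bound=2 product=4
t=11: arr=0 -> substrate=5 bound=2 product=4

Answer: 2 2 2 2 2 2 2 2 2 2 2 2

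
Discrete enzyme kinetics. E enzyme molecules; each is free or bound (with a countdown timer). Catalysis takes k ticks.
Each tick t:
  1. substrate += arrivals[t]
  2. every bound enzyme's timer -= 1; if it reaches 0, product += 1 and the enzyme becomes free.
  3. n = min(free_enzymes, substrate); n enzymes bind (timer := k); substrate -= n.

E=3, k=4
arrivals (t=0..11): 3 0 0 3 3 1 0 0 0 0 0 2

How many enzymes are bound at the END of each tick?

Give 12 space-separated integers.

t=0: arr=3 -> substrate=0 bound=3 product=0
t=1: arr=0 -> substrate=0 bound=3 product=0
t=2: arr=0 -> substrate=0 bound=3 product=0
t=3: arr=3 -> substrate=3 bound=3 product=0
t=4: arr=3 -> substrate=3 bound=3 product=3
t=5: arr=1 -> substrate=4 bound=3 product=3
t=6: arr=0 -> substrate=4 bound=3 product=3
t=7: arr=0 -> substrate=4 bound=3 product=3
t=8: arr=0 -> substrate=1 bound=3 product=6
t=9: arr=0 -> substrate=1 bound=3 product=6
t=10: arr=0 -> substrate=1 bound=3 product=6
t=11: arr=2 -> substrate=3 bound=3 product=6

Answer: 3 3 3 3 3 3 3 3 3 3 3 3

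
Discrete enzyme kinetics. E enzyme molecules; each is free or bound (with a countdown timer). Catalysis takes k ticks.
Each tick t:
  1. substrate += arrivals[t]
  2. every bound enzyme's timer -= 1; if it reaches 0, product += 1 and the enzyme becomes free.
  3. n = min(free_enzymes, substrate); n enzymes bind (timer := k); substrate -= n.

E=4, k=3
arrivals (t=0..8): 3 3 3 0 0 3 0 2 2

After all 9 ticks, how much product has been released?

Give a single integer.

Answer: 8

Derivation:
t=0: arr=3 -> substrate=0 bound=3 product=0
t=1: arr=3 -> substrate=2 bound=4 product=0
t=2: arr=3 -> substrate=5 bound=4 product=0
t=3: arr=0 -> substrate=2 bound=4 product=3
t=4: arr=0 -> substrate=1 bound=4 product=4
t=5: arr=3 -> substrate=4 bound=4 product=4
t=6: arr=0 -> substrate=1 bound=4 product=7
t=7: arr=2 -> substrate=2 bound=4 product=8
t=8: arr=2 -> substrate=4 bound=4 product=8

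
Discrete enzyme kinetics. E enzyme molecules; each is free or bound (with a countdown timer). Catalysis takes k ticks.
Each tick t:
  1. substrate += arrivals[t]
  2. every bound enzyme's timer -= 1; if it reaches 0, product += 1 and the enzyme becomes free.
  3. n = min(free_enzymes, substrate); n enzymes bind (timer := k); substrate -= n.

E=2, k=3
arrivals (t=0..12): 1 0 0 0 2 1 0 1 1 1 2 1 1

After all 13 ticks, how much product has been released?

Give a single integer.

Answer: 5

Derivation:
t=0: arr=1 -> substrate=0 bound=1 product=0
t=1: arr=0 -> substrate=0 bound=1 product=0
t=2: arr=0 -> substrate=0 bound=1 product=0
t=3: arr=0 -> substrate=0 bound=0 product=1
t=4: arr=2 -> substrate=0 bound=2 product=1
t=5: arr=1 -> substrate=1 bound=2 product=1
t=6: arr=0 -> substrate=1 bound=2 product=1
t=7: arr=1 -> substrate=0 bound=2 product=3
t=8: arr=1 -> substrate=1 bound=2 product=3
t=9: arr=1 -> substrate=2 bound=2 product=3
t=10: arr=2 -> substrate=2 bound=2 product=5
t=11: arr=1 -> substrate=3 bound=2 product=5
t=12: arr=1 -> substrate=4 bound=2 product=5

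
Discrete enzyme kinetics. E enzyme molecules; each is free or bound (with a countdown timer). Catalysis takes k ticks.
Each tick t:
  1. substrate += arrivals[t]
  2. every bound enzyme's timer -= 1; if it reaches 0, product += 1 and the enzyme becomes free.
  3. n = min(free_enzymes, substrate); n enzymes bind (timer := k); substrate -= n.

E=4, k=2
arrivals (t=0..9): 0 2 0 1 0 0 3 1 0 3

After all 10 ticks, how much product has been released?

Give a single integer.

t=0: arr=0 -> substrate=0 bound=0 product=0
t=1: arr=2 -> substrate=0 bound=2 product=0
t=2: arr=0 -> substrate=0 bound=2 product=0
t=3: arr=1 -> substrate=0 bound=1 product=2
t=4: arr=0 -> substrate=0 bound=1 product=2
t=5: arr=0 -> substrate=0 bound=0 product=3
t=6: arr=3 -> substrate=0 bound=3 product=3
t=7: arr=1 -> substrate=0 bound=4 product=3
t=8: arr=0 -> substrate=0 bound=1 product=6
t=9: arr=3 -> substrate=0 bound=3 product=7

Answer: 7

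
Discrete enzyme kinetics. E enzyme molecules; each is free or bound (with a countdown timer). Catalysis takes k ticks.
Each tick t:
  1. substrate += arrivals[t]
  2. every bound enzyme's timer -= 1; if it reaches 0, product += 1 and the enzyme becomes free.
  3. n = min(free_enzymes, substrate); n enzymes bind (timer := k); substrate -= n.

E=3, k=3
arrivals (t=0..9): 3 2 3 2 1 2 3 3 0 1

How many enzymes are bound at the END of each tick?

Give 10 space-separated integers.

t=0: arr=3 -> substrate=0 bound=3 product=0
t=1: arr=2 -> substrate=2 bound=3 product=0
t=2: arr=3 -> substrate=5 bound=3 product=0
t=3: arr=2 -> substrate=4 bound=3 product=3
t=4: arr=1 -> substrate=5 bound=3 product=3
t=5: arr=2 -> substrate=7 bound=3 product=3
t=6: arr=3 -> substrate=7 bound=3 product=6
t=7: arr=3 -> substrate=10 bound=3 product=6
t=8: arr=0 -> substrate=10 bound=3 product=6
t=9: arr=1 -> substrate=8 bound=3 product=9

Answer: 3 3 3 3 3 3 3 3 3 3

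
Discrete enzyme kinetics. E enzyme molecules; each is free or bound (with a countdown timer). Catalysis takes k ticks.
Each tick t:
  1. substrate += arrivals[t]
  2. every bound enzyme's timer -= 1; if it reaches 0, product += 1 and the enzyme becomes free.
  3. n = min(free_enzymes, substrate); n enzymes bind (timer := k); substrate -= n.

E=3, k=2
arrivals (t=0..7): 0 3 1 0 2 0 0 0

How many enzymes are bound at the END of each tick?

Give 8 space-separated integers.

Answer: 0 3 3 1 3 2 0 0

Derivation:
t=0: arr=0 -> substrate=0 bound=0 product=0
t=1: arr=3 -> substrate=0 bound=3 product=0
t=2: arr=1 -> substrate=1 bound=3 product=0
t=3: arr=0 -> substrate=0 bound=1 product=3
t=4: arr=2 -> substrate=0 bound=3 product=3
t=5: arr=0 -> substrate=0 bound=2 product=4
t=6: arr=0 -> substrate=0 bound=0 product=6
t=7: arr=0 -> substrate=0 bound=0 product=6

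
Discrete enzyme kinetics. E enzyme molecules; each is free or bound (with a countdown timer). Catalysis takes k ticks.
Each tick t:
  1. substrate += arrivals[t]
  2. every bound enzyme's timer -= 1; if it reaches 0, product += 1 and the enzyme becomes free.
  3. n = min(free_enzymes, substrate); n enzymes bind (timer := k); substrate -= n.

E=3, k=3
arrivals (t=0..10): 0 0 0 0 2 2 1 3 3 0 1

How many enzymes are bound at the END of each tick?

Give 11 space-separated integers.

t=0: arr=0 -> substrate=0 bound=0 product=0
t=1: arr=0 -> substrate=0 bound=0 product=0
t=2: arr=0 -> substrate=0 bound=0 product=0
t=3: arr=0 -> substrate=0 bound=0 product=0
t=4: arr=2 -> substrate=0 bound=2 product=0
t=5: arr=2 -> substrate=1 bound=3 product=0
t=6: arr=1 -> substrate=2 bound=3 product=0
t=7: arr=3 -> substrate=3 bound=3 product=2
t=8: arr=3 -> substrate=5 bound=3 product=3
t=9: arr=0 -> substrate=5 bound=3 product=3
t=10: arr=1 -> substrate=4 bound=3 product=5

Answer: 0 0 0 0 2 3 3 3 3 3 3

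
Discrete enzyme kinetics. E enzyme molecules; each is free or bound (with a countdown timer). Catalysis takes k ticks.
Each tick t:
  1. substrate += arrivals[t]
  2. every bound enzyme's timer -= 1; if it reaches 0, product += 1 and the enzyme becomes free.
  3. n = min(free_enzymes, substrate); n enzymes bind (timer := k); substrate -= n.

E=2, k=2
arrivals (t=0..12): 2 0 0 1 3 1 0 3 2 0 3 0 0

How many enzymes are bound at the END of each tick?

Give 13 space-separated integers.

Answer: 2 2 0 1 2 2 2 2 2 2 2 2 2

Derivation:
t=0: arr=2 -> substrate=0 bound=2 product=0
t=1: arr=0 -> substrate=0 bound=2 product=0
t=2: arr=0 -> substrate=0 bound=0 product=2
t=3: arr=1 -> substrate=0 bound=1 product=2
t=4: arr=3 -> substrate=2 bound=2 product=2
t=5: arr=1 -> substrate=2 bound=2 product=3
t=6: arr=0 -> substrate=1 bound=2 product=4
t=7: arr=3 -> substrate=3 bound=2 product=5
t=8: arr=2 -> substrate=4 bound=2 product=6
t=9: arr=0 -> substrate=3 bound=2 product=7
t=10: arr=3 -> substrate=5 bound=2 product=8
t=11: arr=0 -> substrate=4 bound=2 product=9
t=12: arr=0 -> substrate=3 bound=2 product=10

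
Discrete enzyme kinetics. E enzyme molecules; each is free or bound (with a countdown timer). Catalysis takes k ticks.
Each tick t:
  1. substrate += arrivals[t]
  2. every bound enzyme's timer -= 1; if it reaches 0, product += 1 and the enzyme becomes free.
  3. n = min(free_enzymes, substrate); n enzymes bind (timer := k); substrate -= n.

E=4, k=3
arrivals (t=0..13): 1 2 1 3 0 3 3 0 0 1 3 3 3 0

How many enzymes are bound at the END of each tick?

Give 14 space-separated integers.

Answer: 1 3 4 4 4 4 4 4 4 4 4 4 4 4

Derivation:
t=0: arr=1 -> substrate=0 bound=1 product=0
t=1: arr=2 -> substrate=0 bound=3 product=0
t=2: arr=1 -> substrate=0 bound=4 product=0
t=3: arr=3 -> substrate=2 bound=4 product=1
t=4: arr=0 -> substrate=0 bound=4 product=3
t=5: arr=3 -> substrate=2 bound=4 product=4
t=6: arr=3 -> substrate=4 bound=4 product=5
t=7: arr=0 -> substrate=2 bound=4 product=7
t=8: arr=0 -> substrate=1 bound=4 product=8
t=9: arr=1 -> substrate=1 bound=4 product=9
t=10: arr=3 -> substrate=2 bound=4 product=11
t=11: arr=3 -> substrate=4 bound=4 product=12
t=12: arr=3 -> substrate=6 bound=4 product=13
t=13: arr=0 -> substrate=4 bound=4 product=15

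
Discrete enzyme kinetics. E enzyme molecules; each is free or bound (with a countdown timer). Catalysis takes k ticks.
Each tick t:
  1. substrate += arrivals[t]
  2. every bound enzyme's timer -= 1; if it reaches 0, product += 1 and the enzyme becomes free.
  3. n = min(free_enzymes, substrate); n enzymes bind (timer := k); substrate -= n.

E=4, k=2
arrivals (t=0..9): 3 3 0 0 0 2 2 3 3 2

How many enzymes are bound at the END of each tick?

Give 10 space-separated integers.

Answer: 3 4 3 2 0 2 4 4 4 4

Derivation:
t=0: arr=3 -> substrate=0 bound=3 product=0
t=1: arr=3 -> substrate=2 bound=4 product=0
t=2: arr=0 -> substrate=0 bound=3 product=3
t=3: arr=0 -> substrate=0 bound=2 product=4
t=4: arr=0 -> substrate=0 bound=0 product=6
t=5: arr=2 -> substrate=0 bound=2 product=6
t=6: arr=2 -> substrate=0 bound=4 product=6
t=7: arr=3 -> substrate=1 bound=4 product=8
t=8: arr=3 -> substrate=2 bound=4 product=10
t=9: arr=2 -> substrate=2 bound=4 product=12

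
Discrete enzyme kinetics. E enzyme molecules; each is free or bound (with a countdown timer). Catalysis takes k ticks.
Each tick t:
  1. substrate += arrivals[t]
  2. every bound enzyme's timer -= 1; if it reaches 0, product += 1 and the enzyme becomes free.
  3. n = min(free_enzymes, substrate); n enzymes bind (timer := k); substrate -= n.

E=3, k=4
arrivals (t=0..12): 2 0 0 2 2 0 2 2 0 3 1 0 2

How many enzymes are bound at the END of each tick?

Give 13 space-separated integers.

t=0: arr=2 -> substrate=0 bound=2 product=0
t=1: arr=0 -> substrate=0 bound=2 product=0
t=2: arr=0 -> substrate=0 bound=2 product=0
t=3: arr=2 -> substrate=1 bound=3 product=0
t=4: arr=2 -> substrate=1 bound=3 product=2
t=5: arr=0 -> substrate=1 bound=3 product=2
t=6: arr=2 -> substrate=3 bound=3 product=2
t=7: arr=2 -> substrate=4 bound=3 product=3
t=8: arr=0 -> substrate=2 bound=3 product=5
t=9: arr=3 -> substrate=5 bound=3 product=5
t=10: arr=1 -> substrate=6 bound=3 product=5
t=11: arr=0 -> substrate=5 bound=3 product=6
t=12: arr=2 -> substrate=5 bound=3 product=8

Answer: 2 2 2 3 3 3 3 3 3 3 3 3 3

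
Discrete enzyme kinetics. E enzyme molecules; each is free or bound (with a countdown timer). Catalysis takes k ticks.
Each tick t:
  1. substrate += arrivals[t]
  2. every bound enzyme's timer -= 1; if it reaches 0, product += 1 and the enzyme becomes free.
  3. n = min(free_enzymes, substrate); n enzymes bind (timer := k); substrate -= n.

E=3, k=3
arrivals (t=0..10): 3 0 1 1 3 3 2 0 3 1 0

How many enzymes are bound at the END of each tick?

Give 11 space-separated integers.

t=0: arr=3 -> substrate=0 bound=3 product=0
t=1: arr=0 -> substrate=0 bound=3 product=0
t=2: arr=1 -> substrate=1 bound=3 product=0
t=3: arr=1 -> substrate=0 bound=2 product=3
t=4: arr=3 -> substrate=2 bound=3 product=3
t=5: arr=3 -> substrate=5 bound=3 product=3
t=6: arr=2 -> substrate=5 bound=3 product=5
t=7: arr=0 -> substrate=4 bound=3 product=6
t=8: arr=3 -> substrate=7 bound=3 product=6
t=9: arr=1 -> substrate=6 bound=3 product=8
t=10: arr=0 -> substrate=5 bound=3 product=9

Answer: 3 3 3 2 3 3 3 3 3 3 3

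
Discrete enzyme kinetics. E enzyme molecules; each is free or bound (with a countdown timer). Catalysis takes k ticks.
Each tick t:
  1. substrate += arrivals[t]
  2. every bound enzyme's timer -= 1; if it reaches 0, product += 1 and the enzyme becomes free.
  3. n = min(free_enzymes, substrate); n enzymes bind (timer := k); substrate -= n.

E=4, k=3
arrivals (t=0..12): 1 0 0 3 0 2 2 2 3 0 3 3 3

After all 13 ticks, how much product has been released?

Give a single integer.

t=0: arr=1 -> substrate=0 bound=1 product=0
t=1: arr=0 -> substrate=0 bound=1 product=0
t=2: arr=0 -> substrate=0 bound=1 product=0
t=3: arr=3 -> substrate=0 bound=3 product=1
t=4: arr=0 -> substrate=0 bound=3 product=1
t=5: arr=2 -> substrate=1 bound=4 product=1
t=6: arr=2 -> substrate=0 bound=4 product=4
t=7: arr=2 -> substrate=2 bound=4 product=4
t=8: arr=3 -> substrate=4 bound=4 product=5
t=9: arr=0 -> substrate=1 bound=4 product=8
t=10: arr=3 -> substrate=4 bound=4 product=8
t=11: arr=3 -> substrate=6 bound=4 product=9
t=12: arr=3 -> substrate=6 bound=4 product=12

Answer: 12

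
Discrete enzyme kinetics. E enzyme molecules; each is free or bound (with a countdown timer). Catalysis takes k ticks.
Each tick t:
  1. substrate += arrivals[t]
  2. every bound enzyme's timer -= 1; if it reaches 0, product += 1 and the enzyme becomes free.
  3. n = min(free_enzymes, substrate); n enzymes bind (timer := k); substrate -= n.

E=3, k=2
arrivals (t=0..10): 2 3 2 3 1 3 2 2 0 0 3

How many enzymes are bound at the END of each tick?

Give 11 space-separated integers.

Answer: 2 3 3 3 3 3 3 3 3 3 3

Derivation:
t=0: arr=2 -> substrate=0 bound=2 product=0
t=1: arr=3 -> substrate=2 bound=3 product=0
t=2: arr=2 -> substrate=2 bound=3 product=2
t=3: arr=3 -> substrate=4 bound=3 product=3
t=4: arr=1 -> substrate=3 bound=3 product=5
t=5: arr=3 -> substrate=5 bound=3 product=6
t=6: arr=2 -> substrate=5 bound=3 product=8
t=7: arr=2 -> substrate=6 bound=3 product=9
t=8: arr=0 -> substrate=4 bound=3 product=11
t=9: arr=0 -> substrate=3 bound=3 product=12
t=10: arr=3 -> substrate=4 bound=3 product=14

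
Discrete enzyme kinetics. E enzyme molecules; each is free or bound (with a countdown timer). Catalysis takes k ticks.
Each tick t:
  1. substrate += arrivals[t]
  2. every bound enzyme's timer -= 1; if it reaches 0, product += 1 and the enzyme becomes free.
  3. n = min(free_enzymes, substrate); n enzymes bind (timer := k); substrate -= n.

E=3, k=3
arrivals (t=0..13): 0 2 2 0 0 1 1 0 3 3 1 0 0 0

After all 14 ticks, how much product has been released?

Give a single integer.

Answer: 9

Derivation:
t=0: arr=0 -> substrate=0 bound=0 product=0
t=1: arr=2 -> substrate=0 bound=2 product=0
t=2: arr=2 -> substrate=1 bound=3 product=0
t=3: arr=0 -> substrate=1 bound=3 product=0
t=4: arr=0 -> substrate=0 bound=2 product=2
t=5: arr=1 -> substrate=0 bound=2 product=3
t=6: arr=1 -> substrate=0 bound=3 product=3
t=7: arr=0 -> substrate=0 bound=2 product=4
t=8: arr=3 -> substrate=1 bound=3 product=5
t=9: arr=3 -> substrate=3 bound=3 product=6
t=10: arr=1 -> substrate=4 bound=3 product=6
t=11: arr=0 -> substrate=2 bound=3 product=8
t=12: arr=0 -> substrate=1 bound=3 product=9
t=13: arr=0 -> substrate=1 bound=3 product=9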